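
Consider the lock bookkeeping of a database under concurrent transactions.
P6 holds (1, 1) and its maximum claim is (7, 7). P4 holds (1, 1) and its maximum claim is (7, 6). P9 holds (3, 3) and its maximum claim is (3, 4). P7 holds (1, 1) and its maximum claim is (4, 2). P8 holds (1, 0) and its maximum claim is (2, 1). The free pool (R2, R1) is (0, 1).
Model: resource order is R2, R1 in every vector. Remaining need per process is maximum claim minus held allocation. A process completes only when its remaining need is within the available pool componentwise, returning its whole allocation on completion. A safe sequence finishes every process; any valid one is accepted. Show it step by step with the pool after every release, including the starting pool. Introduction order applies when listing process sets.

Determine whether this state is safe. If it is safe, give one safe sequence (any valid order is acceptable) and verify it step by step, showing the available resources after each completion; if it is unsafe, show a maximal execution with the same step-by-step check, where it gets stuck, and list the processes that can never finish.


UNSAFE — no complete ordering exists.
Key observation: once P9, P8, P7 finish, the pool peaks at (5, 5) — and every remaining process still needs more R2 than that.
Going as far as possible: P9, P8, P7; after that, nothing fits. Verifying each step:
  pool = (0, 1)
  run P9 (needs (0, 1), free (0, 1)); after release of (3, 3) the pool is (3, 4)
  run P8 (needs (1, 1), free (3, 4)); after release of (1, 0) the pool is (4, 4)
  run P7 (needs (3, 1), free (4, 4)); after release of (1, 1) the pool is (5, 5)
  P6 cannot run: need (6, 6) vs free (5, 5) (insufficient R2 and R1)
  P4 cannot run: need (6, 5) vs free (5, 5) (insufficient R2)
Processes that can never finish: P6 and P4.


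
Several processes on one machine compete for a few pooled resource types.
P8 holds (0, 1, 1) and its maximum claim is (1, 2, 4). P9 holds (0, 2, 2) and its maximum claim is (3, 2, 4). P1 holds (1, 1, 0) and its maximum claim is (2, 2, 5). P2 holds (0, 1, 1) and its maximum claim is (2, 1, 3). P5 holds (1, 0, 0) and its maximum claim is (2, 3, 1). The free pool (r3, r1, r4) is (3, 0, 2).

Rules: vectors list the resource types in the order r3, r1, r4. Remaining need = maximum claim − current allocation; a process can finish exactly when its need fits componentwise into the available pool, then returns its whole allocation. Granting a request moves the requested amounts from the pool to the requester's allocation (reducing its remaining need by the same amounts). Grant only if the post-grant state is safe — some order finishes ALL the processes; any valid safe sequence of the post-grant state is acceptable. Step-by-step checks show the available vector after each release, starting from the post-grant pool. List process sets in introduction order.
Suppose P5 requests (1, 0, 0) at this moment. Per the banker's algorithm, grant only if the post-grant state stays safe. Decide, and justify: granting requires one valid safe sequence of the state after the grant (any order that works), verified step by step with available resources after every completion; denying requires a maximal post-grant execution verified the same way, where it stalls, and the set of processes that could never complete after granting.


DENY. Granting would leave the state unsafe.
Key observation: after P2, P8 the pool peaks at (2, 2, 4), and each blocked process is short somewhere: P9 on r3; P1 on r4; P5 on r1.
On the post-grant state, P2, P8 is a maximal run — nothing extends it. Step-by-step check:
  pool = (2, 0, 2)
  P2 needs (2, 0, 2) <= (2, 0, 2) -> finishes; pool += (0, 1, 1) = (2, 1, 3)
  P8 needs (1, 1, 3) <= (2, 1, 3) -> finishes; pool += (0, 1, 1) = (2, 2, 4)
  P9 still needs (3, 0, 2) but only (2, 2, 4) is free — short on r3
  P1 still needs (1, 1, 5) but only (2, 2, 4) is free — short on r4
  P5 still needs (0, 3, 1) but only (2, 2, 4) is free — short on r1
Processes that could never finish after the grant: P9, P1 and P5.


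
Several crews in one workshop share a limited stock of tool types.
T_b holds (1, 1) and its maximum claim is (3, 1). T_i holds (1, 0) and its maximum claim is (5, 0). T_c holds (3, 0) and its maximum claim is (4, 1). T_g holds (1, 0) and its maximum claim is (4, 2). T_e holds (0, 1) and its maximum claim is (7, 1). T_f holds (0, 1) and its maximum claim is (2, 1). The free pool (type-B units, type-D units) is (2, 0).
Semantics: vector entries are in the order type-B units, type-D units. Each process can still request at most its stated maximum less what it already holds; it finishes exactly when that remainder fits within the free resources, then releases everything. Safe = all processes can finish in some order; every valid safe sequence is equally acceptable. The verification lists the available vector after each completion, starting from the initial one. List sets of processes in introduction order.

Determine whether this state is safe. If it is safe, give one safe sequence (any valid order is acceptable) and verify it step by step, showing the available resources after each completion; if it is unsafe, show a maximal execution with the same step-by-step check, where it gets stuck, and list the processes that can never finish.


SAFE, for example via the order T_f, T_c, T_i, T_b, T_e, T_g.
Key observation: at T_f the run first touches a limit — (2, 0) against (2, 0), exact on a resource it actually requests.
Walking it through:
  pool = (2, 0)
  T_f needs (2, 0) <= (2, 0) -> finishes; pool += (0, 1) = (2, 1)
  T_c needs (1, 1) <= (2, 1) -> finishes; pool += (3, 0) = (5, 1)
  T_i needs (4, 0) <= (5, 1) -> finishes; pool += (1, 0) = (6, 1)
  T_b needs (2, 0) <= (6, 1) -> finishes; pool += (1, 1) = (7, 2)
  T_e needs (7, 0) <= (7, 2) -> finishes; pool += (0, 1) = (7, 3)
  T_g needs (3, 2) <= (7, 3) -> finishes; pool += (1, 0) = (8, 3)


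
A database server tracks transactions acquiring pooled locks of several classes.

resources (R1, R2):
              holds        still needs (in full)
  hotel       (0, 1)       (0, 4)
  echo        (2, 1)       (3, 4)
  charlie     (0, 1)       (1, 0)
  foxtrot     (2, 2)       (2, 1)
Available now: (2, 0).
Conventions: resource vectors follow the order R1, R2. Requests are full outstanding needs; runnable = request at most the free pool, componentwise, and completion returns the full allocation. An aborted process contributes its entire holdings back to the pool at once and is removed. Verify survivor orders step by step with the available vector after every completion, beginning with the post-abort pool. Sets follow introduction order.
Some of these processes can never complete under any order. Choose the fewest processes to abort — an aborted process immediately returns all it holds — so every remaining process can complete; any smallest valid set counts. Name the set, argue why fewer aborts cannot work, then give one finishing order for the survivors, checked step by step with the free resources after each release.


Minimum abort set: hotel.
Key observation: the deadlocked echo becomes finishable only because hotel released (0, 1); it completes at step 3 below.
Why nothing smaller works: aborting no one leaves the state deadlocked as given.
The survivors complete as foxtrot, charlie, echo. Step-by-step check (starting from the post-abort pool):
  pool = (2, 1)
  foxtrot needs (2, 1) <= (2, 1) -> finishes; pool += (2, 2) = (4, 3)
  charlie needs (1, 0) <= (4, 3) -> finishes; pool += (0, 1) = (4, 4)
  echo needs (3, 4) <= (4, 4) -> finishes; pool += (2, 1) = (6, 5)


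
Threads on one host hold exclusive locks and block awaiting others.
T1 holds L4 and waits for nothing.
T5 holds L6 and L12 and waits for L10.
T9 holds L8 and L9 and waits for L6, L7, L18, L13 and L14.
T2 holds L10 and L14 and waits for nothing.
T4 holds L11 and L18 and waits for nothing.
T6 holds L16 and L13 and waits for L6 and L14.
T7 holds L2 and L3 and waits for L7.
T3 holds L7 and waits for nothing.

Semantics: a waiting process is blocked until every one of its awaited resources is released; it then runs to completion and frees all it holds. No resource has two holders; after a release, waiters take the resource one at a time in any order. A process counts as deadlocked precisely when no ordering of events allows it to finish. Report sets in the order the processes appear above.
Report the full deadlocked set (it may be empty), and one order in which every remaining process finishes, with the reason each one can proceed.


No process is deadlocked.
Key observation: all waits point, directly or indirectly, at processes that can finish, so nothing is permanently blocked.
The rest can finish in the order T2, T5, T1, T4, T6, T3, T9, T7.
Step-by-step check:
  run T2 (it waits on nothing); releases L10 and L14
  T5: everything it awaited (L10) is free; runs, freeing L6 and L12
  run T1 (it waits on nothing); releases L4
  run T4 (it waits on nothing); releases L11 and L18
  T6: everything it awaited (L6 and L14) is free; runs, freeing L16 and L13
  run T3 (it waits on nothing); releases L7
  T9: everything it awaited (L6, L7, L18, L13 and L14) is free; runs, freeing L8 and L9
  T7: everything it awaited (L7) is free; runs, freeing L2 and L3


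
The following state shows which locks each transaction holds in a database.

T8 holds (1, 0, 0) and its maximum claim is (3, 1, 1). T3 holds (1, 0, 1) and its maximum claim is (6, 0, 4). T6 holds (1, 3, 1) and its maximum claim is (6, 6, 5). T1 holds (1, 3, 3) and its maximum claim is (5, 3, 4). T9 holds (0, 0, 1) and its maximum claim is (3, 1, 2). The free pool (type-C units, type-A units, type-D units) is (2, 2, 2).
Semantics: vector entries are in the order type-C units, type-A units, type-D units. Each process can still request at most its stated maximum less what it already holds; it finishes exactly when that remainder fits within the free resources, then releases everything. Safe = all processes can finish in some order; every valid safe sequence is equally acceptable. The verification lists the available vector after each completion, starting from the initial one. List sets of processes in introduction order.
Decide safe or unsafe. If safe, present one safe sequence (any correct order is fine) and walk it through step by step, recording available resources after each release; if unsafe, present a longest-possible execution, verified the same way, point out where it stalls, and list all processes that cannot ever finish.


UNSAFE — no complete ordering exists.
Key observation: T8, T9 can finish, but then (3, 2, 3) is all there is, and the blocked group's type-C units demands exceed it.
The run T8, T9 cannot be extended any further. Verifying each step:
  pool = (2, 2, 2)
  T8: need (2, 1, 1) fits (2, 2, 2); releases (1, 0, 0), pool now (3, 2, 2)
  T9: need (3, 1, 1) fits (3, 2, 2); releases (0, 0, 1), pool now (3, 2, 3)
  blocked: T3 wants (5, 0, 3), pool (3, 2, 3) — not enough type-C units
  blocked: T6 wants (5, 3, 4), pool (3, 2, 3) — not enough type-C units, type-A units and type-D units
  blocked: T1 wants (4, 0, 1), pool (3, 2, 3) — not enough type-C units
Permanently blocked: T3, T6 and T1.


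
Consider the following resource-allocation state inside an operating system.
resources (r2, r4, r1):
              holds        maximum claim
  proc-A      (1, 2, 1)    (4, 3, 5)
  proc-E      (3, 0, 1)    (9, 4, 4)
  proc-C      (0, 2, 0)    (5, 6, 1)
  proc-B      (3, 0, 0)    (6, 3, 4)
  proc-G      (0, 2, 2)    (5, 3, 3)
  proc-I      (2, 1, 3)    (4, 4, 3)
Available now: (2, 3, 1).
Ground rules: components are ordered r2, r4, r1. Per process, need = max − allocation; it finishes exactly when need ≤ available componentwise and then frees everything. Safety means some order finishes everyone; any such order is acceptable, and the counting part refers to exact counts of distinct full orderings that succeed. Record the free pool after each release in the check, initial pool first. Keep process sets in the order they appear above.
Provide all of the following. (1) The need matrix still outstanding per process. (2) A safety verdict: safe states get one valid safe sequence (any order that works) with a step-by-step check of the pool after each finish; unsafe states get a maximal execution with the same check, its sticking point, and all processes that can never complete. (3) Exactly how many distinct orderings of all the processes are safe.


(1) Remaining need (order r2, r4, r1):
  proc-A: (3, 1, 4)
  proc-E: (6, 4, 3)
  proc-C: (5, 4, 1)
  proc-B: (3, 3, 4)
  proc-G: (5, 1, 1)
  proc-I: (2, 3, 0)
(2) SAFE. One safe sequence: proc-I, proc-B, proc-G, proc-A, proc-E, proc-C.
Key observation: the first exact fit in this order is proc-I — it needs (2, 3, 0) with (2, 3, 1) free, meeting a requested resource to the last unit.
Walking it through:
  pool = (2, 3, 1)
  proc-I needs (2, 3, 0) <= (2, 3, 1) -> finishes; pool += (2, 1, 3) = (4, 4, 4)
  proc-B needs (3, 3, 4) <= (4, 4, 4) -> finishes; pool += (3, 0, 0) = (7, 4, 4)
  proc-G needs (5, 1, 1) <= (7, 4, 4) -> finishes; pool += (0, 2, 2) = (7, 6, 6)
  proc-A needs (3, 1, 4) <= (7, 6, 6) -> finishes; pool += (1, 2, 1) = (8, 8, 7)
  proc-E needs (6, 4, 3) <= (8, 8, 7) -> finishes; pool += (3, 0, 1) = (11, 8, 8)
  proc-C needs (5, 4, 1) <= (11, 8, 8) -> finishes; pool += (0, 2, 0) = (11, 10, 8)
(3) Precisely 36 of the possible complete orderings are safe sequences.


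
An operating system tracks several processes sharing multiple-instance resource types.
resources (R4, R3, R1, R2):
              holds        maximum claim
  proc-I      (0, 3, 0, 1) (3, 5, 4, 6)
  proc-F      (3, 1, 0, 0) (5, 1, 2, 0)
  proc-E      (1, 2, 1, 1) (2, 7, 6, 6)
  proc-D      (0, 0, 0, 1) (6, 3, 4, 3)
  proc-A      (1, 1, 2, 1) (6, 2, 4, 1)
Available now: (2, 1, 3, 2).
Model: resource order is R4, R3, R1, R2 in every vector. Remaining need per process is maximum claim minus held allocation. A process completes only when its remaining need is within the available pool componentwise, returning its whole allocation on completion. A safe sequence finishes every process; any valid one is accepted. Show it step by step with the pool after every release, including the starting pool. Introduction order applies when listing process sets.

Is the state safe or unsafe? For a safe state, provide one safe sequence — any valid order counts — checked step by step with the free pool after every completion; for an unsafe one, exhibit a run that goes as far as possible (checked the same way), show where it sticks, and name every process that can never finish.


UNSAFE — no complete ordering exists.
Key observation: no order helps: past proc-F, proc-A, proc-D, the free pool tops out at (6, 3, 5, 4), below what each blocked process needs in R2.
Going as far as possible: proc-F, proc-A, proc-D; after that, nothing fits. Walking it through:
  pool = (2, 1, 3, 2)
  proc-F needs (2, 0, 2, 0) <= (2, 1, 3, 2) -> finishes; pool += (3, 1, 0, 0) = (5, 2, 3, 2)
  proc-A needs (5, 1, 2, 0) <= (5, 2, 3, 2) -> finishes; pool += (1, 1, 2, 1) = (6, 3, 5, 3)
  proc-D needs (6, 3, 4, 2) <= (6, 3, 5, 3) -> finishes; pool += (0, 0, 0, 1) = (6, 3, 5, 4)
  proc-I still needs (3, 2, 4, 5) but only (6, 3, 5, 4) is free — short on R2
  proc-E still needs (1, 5, 5, 5) but only (6, 3, 5, 4) is free — short on R3 and R2
Permanently blocked: proc-I and proc-E.


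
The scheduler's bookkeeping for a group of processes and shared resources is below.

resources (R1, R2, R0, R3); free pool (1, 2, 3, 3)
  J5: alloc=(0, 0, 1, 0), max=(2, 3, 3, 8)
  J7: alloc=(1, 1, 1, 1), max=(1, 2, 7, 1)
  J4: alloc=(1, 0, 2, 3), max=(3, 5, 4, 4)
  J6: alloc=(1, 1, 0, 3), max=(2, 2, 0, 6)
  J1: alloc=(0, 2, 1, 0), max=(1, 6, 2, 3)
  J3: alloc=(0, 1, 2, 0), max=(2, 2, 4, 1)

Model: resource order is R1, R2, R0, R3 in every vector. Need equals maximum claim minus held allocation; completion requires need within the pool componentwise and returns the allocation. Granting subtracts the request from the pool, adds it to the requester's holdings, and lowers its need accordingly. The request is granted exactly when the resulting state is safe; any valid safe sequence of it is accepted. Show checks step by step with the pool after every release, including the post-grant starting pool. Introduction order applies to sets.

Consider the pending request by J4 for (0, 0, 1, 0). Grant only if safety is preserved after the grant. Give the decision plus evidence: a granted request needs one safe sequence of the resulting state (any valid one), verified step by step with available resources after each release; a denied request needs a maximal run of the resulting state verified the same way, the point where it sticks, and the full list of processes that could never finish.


GRANT. The post-grant state is safe; one safe sequence: J6, J3, J1, J4, J5, J7.
Key observation: post-grant, (1, 2, 2, 3) remains, and an order beginning with J6 completes everyone.
Step-by-step check of the post-grant state:
  pool = (1, 2, 2, 3)
  J6: need (1, 1, 0, 3) fits (1, 2, 2, 3); releases (1, 1, 0, 3), pool now (2, 3, 2, 6)
  J3: need (2, 1, 2, 1) fits (2, 3, 2, 6); releases (0, 1, 2, 0), pool now (2, 4, 4, 6)
  J1: need (1, 4, 1, 3) fits (2, 4, 4, 6); releases (0, 2, 1, 0), pool now (2, 6, 5, 6)
  J4: need (2, 5, 1, 1) fits (2, 6, 5, 6); releases (1, 0, 3, 3), pool now (3, 6, 8, 9)
  J5: need (2, 3, 2, 8) fits (3, 6, 8, 9); releases (0, 0, 1, 0), pool now (3, 6, 9, 9)
  J7: need (0, 1, 6, 0) fits (3, 6, 9, 9); releases (1, 1, 1, 1), pool now (4, 7, 10, 10)


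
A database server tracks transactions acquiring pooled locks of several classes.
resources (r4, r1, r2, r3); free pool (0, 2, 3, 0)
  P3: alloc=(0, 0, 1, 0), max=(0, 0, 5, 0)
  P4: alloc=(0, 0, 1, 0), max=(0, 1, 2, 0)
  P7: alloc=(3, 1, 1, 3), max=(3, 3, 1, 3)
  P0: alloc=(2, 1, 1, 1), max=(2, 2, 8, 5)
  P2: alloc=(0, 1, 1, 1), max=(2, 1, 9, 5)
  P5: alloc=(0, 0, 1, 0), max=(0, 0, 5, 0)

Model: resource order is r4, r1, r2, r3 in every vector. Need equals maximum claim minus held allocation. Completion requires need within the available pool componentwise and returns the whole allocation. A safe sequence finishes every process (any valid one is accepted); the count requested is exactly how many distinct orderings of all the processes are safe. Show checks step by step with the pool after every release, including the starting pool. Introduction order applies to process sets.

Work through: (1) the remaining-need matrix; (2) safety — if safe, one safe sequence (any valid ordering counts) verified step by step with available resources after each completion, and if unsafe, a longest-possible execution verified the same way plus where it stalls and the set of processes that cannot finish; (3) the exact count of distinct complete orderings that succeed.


(1) Outstanding need per process (order r4, r1, r2, r3):
  P3: (0, 0, 4, 0)
  P4: (0, 1, 1, 0)
  P7: (0, 2, 0, 0)
  P0: (0, 1, 7, 4)
  P2: (2, 0, 8, 4)
  P5: (0, 0, 4, 0)
(2) UNSAFE — no complete ordering exists.
Key observation: the pool after P4, P3, P7, P5 is (3, 3, 7, 3); every surviving request exceeds it in r3, so progress ends there.
The run P4, P3, P7, P5 cannot be extended any further. Walking it through:
  pool = (0, 2, 3, 0)
  run P4 (needs (0, 1, 1, 0), free (0, 2, 3, 0)); after release of (0, 0, 1, 0) the pool is (0, 2, 4, 0)
  run P3 (needs (0, 0, 4, 0), free (0, 2, 4, 0)); after release of (0, 0, 1, 0) the pool is (0, 2, 5, 0)
  run P7 (needs (0, 2, 0, 0), free (0, 2, 5, 0)); after release of (3, 1, 1, 3) the pool is (3, 3, 6, 3)
  run P5 (needs (0, 0, 4, 0), free (3, 3, 6, 3)); after release of (0, 0, 1, 0) the pool is (3, 3, 7, 3)
  P0 still needs (0, 1, 7, 4) but only (3, 3, 7, 3) is free — short on r3
  P2 still needs (2, 0, 8, 4) but only (3, 3, 7, 3) is free — short on r2 and r3
Permanently blocked: P0 and P2.
(3) Exactly 0 of the possible complete orderings are safe sequences.


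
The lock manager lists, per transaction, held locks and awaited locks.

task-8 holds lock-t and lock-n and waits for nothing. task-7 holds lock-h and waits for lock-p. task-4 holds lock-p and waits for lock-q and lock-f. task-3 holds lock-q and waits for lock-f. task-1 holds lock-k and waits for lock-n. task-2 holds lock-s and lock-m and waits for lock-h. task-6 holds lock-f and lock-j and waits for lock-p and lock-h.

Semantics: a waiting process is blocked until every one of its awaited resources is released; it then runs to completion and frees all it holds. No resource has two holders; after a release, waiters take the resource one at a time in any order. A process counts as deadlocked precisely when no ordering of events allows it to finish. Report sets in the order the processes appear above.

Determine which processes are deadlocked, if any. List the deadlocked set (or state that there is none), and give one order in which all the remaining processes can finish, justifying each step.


The deadlocked set is task-7, task-4, task-3, task-2 and task-6.
Key observation: the loop task-7 -> task-4 -> task-3 -> task-6 -> task-7 blocks itself forever; task-2 waits into the deadlock from upstream.
The rest can finish in the order task-8, task-1.
Check, step by step:
  task-8: no waits; runs immediately, freeing lock-t and lock-n
  task-1: everything it awaited (lock-n) is free; runs, freeing lock-k


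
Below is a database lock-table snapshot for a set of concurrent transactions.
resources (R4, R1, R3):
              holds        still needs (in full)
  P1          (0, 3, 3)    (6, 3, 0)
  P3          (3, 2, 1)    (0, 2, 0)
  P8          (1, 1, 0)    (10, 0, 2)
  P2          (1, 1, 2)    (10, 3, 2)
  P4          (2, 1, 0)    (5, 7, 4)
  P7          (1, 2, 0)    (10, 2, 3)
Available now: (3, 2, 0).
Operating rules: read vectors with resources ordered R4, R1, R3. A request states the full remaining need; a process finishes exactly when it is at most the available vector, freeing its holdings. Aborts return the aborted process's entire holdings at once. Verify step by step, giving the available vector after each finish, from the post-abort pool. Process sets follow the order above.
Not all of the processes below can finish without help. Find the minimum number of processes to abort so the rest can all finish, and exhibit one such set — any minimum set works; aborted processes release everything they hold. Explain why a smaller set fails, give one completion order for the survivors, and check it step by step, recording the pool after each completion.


Abort P8 and P7.
Key observation: no ordering could ever have run P2 before the abort of P8 and P7; with (2, 3, 0) back in the pool it fits at step 4.
Why nothing smaller works — every single abort fails: P1 alone leaves P8 blocked (short on R4); P3 alone leaves P8 blocked (short on R4); P8 alone leaves P2 blocked (short on R4); P2 alone leaves P8 blocked (short on R4); P4 alone leaves P8 blocked (short on R4); P7 alone leaves P8 blocked (short on R4).
Survivors finish in the order: P3, P1, P4, P2. Walking it through (pool after the aborts first):
  pool = (5, 5, 0)
  P3 needs (0, 2, 0) <= (5, 5, 0) -> finishes; pool += (3, 2, 1) = (8, 7, 1)
  P1 needs (6, 3, 0) <= (8, 7, 1) -> finishes; pool += (0, 3, 3) = (8, 10, 4)
  P4 needs (5, 7, 4) <= (8, 10, 4) -> finishes; pool += (2, 1, 0) = (10, 11, 4)
  P2 needs (10, 3, 2) <= (10, 11, 4) -> finishes; pool += (1, 1, 2) = (11, 12, 6)


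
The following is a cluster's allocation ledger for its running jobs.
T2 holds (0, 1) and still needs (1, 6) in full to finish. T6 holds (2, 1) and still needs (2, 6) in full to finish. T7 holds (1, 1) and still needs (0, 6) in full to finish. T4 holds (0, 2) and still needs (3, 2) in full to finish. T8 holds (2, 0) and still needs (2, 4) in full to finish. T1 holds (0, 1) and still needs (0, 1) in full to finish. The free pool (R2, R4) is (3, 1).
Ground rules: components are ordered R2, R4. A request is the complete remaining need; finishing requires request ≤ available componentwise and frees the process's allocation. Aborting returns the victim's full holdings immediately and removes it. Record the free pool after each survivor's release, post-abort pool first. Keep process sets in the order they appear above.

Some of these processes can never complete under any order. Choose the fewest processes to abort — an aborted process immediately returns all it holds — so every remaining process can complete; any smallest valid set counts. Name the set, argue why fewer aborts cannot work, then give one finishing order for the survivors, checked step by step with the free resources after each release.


Abort T6 and T7.
Key observation: no ordering could ever have run T2 before the abort of T6 and T7; with (3, 2) back in the pool it fits at step 4.
Why nothing smaller works — every single abort fails: T2 alone leaves T6 blocked (short on R4); T6 alone leaves T2 blocked (short on R4); T7 alone leaves T2 blocked (short on R4); T4 alone leaves T2 blocked (short on R4); T8 alone leaves T2 blocked (short on R4); T1 alone leaves T2 blocked (short on R4).
One survivor order: T1, T4, T8, T2. Walking it through (post-abort pool first):
  pool = (6, 3)
  T1: need (0, 1) fits (6, 3); releases (0, 1), pool now (6, 4)
  T4: need (3, 2) fits (6, 4); releases (0, 2), pool now (6, 6)
  T8: need (2, 4) fits (6, 6); releases (2, 0), pool now (8, 6)
  T2: need (1, 6) fits (8, 6); releases (0, 1), pool now (8, 7)


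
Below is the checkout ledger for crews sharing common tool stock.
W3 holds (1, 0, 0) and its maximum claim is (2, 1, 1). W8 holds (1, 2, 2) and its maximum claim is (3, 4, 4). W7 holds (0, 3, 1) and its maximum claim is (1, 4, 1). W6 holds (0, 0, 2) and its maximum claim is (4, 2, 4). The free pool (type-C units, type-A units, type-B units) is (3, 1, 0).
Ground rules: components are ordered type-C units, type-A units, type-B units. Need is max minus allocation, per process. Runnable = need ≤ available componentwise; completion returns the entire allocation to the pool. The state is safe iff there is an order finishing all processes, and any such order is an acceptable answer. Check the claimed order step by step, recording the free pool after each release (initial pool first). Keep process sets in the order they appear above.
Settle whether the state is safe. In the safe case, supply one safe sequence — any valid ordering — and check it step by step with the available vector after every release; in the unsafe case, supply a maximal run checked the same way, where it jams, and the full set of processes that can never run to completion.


The state is UNSAFE.
Key observation: once W7, W3 finish, the pool peaks at (4, 4, 1) — and every remaining process still needs more type-B units than that.
The run W7, W3 cannot be extended any further. Step-by-step check:
  pool = (3, 1, 0)
  run W7 (needs (1, 1, 0), free (3, 1, 0)); after release of (0, 3, 1) the pool is (3, 4, 1)
  run W3 (needs (1, 1, 1), free (3, 4, 1)); after release of (1, 0, 0) the pool is (4, 4, 1)
  blocked: W8 wants (2, 2, 2), pool (4, 4, 1) — not enough type-B units
  blocked: W6 wants (4, 2, 2), pool (4, 4, 1) — not enough type-B units
Never able to finish: W8 and W6.


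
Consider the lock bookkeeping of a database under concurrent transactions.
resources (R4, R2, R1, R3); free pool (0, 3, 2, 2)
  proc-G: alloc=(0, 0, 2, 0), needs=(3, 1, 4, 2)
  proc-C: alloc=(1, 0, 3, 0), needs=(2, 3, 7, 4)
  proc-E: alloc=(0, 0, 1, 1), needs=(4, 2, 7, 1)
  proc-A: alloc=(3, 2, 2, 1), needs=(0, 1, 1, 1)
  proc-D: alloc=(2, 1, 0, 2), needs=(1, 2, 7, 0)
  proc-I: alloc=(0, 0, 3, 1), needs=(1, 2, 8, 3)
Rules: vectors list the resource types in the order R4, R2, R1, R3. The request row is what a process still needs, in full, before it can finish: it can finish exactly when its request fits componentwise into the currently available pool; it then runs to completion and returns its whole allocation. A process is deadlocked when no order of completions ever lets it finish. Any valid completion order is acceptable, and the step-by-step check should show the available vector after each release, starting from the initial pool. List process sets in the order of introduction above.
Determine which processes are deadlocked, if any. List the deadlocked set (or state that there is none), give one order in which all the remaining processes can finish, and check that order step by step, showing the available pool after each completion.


Deadlocked set: proc-C, proc-E, proc-D and proc-I.
Key observation: the pool after proc-A, proc-G is (3, 5, 6, 3); every surviving request exceeds it in R1, so progress ends there.
A valid finishing order for the others: proc-A, proc-G. Step-by-step check:
  pool = (0, 3, 2, 2)
  run proc-A (needs (0, 1, 1, 1), free (0, 3, 2, 2)); after release of (3, 2, 2, 1) the pool is (3, 5, 4, 3)
  run proc-G (needs (3, 1, 4, 2), free (3, 5, 4, 3)); after release of (0, 0, 2, 0) the pool is (3, 5, 6, 3)
The blocked processes can never fit:
  blocked: proc-C wants (2, 3, 7, 4), pool (3, 5, 6, 3) — not enough R1 and R3
  blocked: proc-E wants (4, 2, 7, 1), pool (3, 5, 6, 3) — not enough R4 and R1
  blocked: proc-D wants (1, 2, 7, 0), pool (3, 5, 6, 3) — not enough R1
  blocked: proc-I wants (1, 2, 8, 3), pool (3, 5, 6, 3) — not enough R1


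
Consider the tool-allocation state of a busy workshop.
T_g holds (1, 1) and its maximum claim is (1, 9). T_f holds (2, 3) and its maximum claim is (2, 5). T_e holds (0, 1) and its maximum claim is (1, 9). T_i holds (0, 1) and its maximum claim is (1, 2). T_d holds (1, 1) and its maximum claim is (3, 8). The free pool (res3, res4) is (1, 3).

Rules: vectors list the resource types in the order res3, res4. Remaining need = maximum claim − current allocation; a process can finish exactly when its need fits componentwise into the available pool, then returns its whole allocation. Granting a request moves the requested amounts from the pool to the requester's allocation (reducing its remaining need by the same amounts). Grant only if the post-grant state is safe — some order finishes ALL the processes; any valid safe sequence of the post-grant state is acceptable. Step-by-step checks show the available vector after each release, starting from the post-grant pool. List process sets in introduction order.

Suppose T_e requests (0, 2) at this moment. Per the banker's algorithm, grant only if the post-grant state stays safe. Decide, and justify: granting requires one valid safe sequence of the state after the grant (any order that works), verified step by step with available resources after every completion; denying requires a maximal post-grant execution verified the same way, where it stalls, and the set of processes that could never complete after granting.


DENY — the pretend-granted state is unsafe.
Key observation: the pool after T_i, T_f is (3, 5); every surviving request exceeds it in res4, so progress ends there.
On the post-grant state, T_i, T_f is a maximal run — nothing extends it. Step-by-step check:
  pool = (1, 1)
  T_i needs (1, 1) <= (1, 1) -> finishes; pool += (0, 1) = (1, 2)
  T_f needs (0, 2) <= (1, 2) -> finishes; pool += (2, 3) = (3, 5)
  T_g cannot run: need (0, 8) vs free (3, 5) (insufficient res4)
  T_e cannot run: need (1, 6) vs free (3, 5) (insufficient res4)
  T_d cannot run: need (2, 7) vs free (3, 5) (insufficient res4)
Processes that could never finish after the grant: T_g, T_e and T_d.


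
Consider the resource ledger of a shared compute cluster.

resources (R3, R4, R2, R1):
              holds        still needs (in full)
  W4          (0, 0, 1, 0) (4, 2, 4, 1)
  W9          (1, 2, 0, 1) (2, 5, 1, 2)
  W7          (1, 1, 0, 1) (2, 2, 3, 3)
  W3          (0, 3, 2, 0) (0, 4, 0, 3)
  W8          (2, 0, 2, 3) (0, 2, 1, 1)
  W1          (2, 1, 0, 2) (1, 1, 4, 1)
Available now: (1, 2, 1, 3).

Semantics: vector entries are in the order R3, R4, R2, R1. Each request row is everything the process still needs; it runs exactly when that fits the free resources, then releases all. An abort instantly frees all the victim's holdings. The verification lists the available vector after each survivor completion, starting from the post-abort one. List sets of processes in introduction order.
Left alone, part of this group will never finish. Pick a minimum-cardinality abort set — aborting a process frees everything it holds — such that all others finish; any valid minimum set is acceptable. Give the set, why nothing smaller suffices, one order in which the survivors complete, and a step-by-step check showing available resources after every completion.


Minimum abort set: W4.
Key observation: W1 had no path to completion before; after the abort of W4 ((0, 0, 1, 0) returned), step 2 is where it fits.
Why nothing smaller works: aborting no one leaves the state deadlocked as given.
One survivor order: W8, W1, W7, W3, W9. Walking it through (post-abort pool first):
  pool = (1, 2, 2, 3)
  W8: need (0, 2, 1, 1) fits (1, 2, 2, 3); releases (2, 0, 2, 3), pool now (3, 2, 4, 6)
  W1: need (1, 1, 4, 1) fits (3, 2, 4, 6); releases (2, 1, 0, 2), pool now (5, 3, 4, 8)
  W7: need (2, 2, 3, 3) fits (5, 3, 4, 8); releases (1, 1, 0, 1), pool now (6, 4, 4, 9)
  W3: need (0, 4, 0, 3) fits (6, 4, 4, 9); releases (0, 3, 2, 0), pool now (6, 7, 6, 9)
  W9: need (2, 5, 1, 2) fits (6, 7, 6, 9); releases (1, 2, 0, 1), pool now (7, 9, 6, 10)


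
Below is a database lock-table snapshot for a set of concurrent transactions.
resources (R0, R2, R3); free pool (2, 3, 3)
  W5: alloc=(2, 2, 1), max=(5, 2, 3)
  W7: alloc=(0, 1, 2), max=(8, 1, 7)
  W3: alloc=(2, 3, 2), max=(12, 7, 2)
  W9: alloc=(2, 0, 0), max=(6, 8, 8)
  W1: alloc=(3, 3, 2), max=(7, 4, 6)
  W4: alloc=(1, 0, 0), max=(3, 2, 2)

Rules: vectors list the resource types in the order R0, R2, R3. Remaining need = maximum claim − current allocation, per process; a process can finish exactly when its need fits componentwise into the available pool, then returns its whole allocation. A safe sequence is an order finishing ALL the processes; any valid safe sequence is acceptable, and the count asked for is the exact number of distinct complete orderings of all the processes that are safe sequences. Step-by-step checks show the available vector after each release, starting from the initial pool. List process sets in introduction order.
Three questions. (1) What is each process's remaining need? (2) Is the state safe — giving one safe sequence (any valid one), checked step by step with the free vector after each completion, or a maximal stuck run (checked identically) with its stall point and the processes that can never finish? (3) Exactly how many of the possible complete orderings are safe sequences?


(1) Outstanding need per process (order R0, R2, R3):
  W5: (3, 0, 2)
  W7: (8, 0, 5)
  W3: (10, 4, 0)
  W9: (4, 8, 8)
  W1: (4, 1, 4)
  W4: (2, 2, 2)
(2) SAFE, for example via the order W4, W5, W1, W7, W9, W3.
Key observation: the first exact fit in this order is W4 — it needs (2, 2, 2) with (2, 3, 3) free, meeting a requested resource to the last unit.
Step-by-step check:
  pool = (2, 3, 3)
  W4 needs (2, 2, 2) <= (2, 3, 3) -> finishes; pool += (1, 0, 0) = (3, 3, 3)
  W5 needs (3, 0, 2) <= (3, 3, 3) -> finishes; pool += (2, 2, 1) = (5, 5, 4)
  W1 needs (4, 1, 4) <= (5, 5, 4) -> finishes; pool += (3, 3, 2) = (8, 8, 6)
  W7 needs (8, 0, 5) <= (8, 8, 6) -> finishes; pool += (0, 1, 2) = (8, 9, 8)
  W9 needs (4, 8, 8) <= (8, 9, 8) -> finishes; pool += (2, 0, 0) = (10, 9, 8)
  W3 needs (10, 4, 0) <= (10, 9, 8) -> finishes; pool += (2, 3, 2) = (12, 12, 10)
(3) Precisely 1 of the possible complete orderings is a safe sequence.


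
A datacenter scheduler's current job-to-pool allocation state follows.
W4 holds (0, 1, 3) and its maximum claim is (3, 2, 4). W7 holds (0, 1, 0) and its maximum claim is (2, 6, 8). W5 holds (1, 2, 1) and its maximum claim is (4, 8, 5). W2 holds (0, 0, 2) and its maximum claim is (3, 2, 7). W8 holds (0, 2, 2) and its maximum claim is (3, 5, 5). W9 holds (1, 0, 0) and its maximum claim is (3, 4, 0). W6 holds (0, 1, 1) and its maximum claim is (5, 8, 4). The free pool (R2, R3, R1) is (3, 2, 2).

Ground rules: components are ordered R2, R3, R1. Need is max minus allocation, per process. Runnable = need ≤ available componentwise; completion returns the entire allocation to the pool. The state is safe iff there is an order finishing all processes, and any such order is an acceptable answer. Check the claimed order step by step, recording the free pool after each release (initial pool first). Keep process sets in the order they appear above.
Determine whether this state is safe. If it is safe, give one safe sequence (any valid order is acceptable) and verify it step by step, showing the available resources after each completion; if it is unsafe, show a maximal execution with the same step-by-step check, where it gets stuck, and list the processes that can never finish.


SAFE, for example via the order W4, W8, W2, W9, W7, W5, W6.
Key observation: the first exact fit in this order is W4 — it needs (3, 1, 1) with (3, 2, 2) free, meeting a requested resource to the last unit.
Step-by-step check:
  pool = (3, 2, 2)
  W4: need (3, 1, 1) fits (3, 2, 2); releases (0, 1, 3), pool now (3, 3, 5)
  W8: need (3, 3, 3) fits (3, 3, 5); releases (0, 2, 2), pool now (3, 5, 7)
  W2: need (3, 2, 5) fits (3, 5, 7); releases (0, 0, 2), pool now (3, 5, 9)
  W9: need (2, 4, 0) fits (3, 5, 9); releases (1, 0, 0), pool now (4, 5, 9)
  W7: need (2, 5, 8) fits (4, 5, 9); releases (0, 1, 0), pool now (4, 6, 9)
  W5: need (3, 6, 4) fits (4, 6, 9); releases (1, 2, 1), pool now (5, 8, 10)
  W6: need (5, 7, 3) fits (5, 8, 10); releases (0, 1, 1), pool now (5, 9, 11)


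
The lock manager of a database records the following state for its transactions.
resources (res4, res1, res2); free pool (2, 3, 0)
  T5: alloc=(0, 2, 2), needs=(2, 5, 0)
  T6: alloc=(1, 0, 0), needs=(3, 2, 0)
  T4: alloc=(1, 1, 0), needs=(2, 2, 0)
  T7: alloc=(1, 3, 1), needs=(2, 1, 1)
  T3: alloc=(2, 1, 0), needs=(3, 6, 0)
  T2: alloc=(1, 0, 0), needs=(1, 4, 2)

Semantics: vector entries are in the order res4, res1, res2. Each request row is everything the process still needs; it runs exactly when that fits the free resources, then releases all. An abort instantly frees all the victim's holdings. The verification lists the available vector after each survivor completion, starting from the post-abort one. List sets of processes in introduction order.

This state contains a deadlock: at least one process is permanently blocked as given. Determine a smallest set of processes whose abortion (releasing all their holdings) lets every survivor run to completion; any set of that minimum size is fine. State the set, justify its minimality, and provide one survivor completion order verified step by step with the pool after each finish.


Abort T7.
Key observation: no ordering could ever have run T5 before the abort of T7; with (1, 3, 1) back in the pool it fits at step 2.
Why nothing smaller works: aborting no one leaves the state deadlocked as given.
Survivors finish in the order: T4, T5, T6, T3, T2. Step-by-step check (pool after the aborts first):
  pool = (3, 6, 1)
  run T4 (needs (2, 2, 0), free (3, 6, 1)); after release of (1, 1, 0) the pool is (4, 7, 1)
  run T5 (needs (2, 5, 0), free (4, 7, 1)); after release of (0, 2, 2) the pool is (4, 9, 3)
  run T6 (needs (3, 2, 0), free (4, 9, 3)); after release of (1, 0, 0) the pool is (5, 9, 3)
  run T3 (needs (3, 6, 0), free (5, 9, 3)); after release of (2, 1, 0) the pool is (7, 10, 3)
  run T2 (needs (1, 4, 2), free (7, 10, 3)); after release of (1, 0, 0) the pool is (8, 10, 3)


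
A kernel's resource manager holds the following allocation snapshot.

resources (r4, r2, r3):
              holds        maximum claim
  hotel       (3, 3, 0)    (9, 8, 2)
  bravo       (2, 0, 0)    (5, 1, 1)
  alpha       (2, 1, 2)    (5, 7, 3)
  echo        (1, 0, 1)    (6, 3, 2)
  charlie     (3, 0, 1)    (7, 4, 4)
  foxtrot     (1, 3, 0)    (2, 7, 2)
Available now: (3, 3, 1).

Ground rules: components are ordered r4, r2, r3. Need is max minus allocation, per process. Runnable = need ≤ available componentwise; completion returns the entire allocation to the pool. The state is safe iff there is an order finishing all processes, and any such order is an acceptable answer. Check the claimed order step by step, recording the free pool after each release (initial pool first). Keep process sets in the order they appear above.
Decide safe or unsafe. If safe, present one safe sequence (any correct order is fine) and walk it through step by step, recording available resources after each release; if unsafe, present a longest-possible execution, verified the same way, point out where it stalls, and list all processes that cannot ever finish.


UNSAFE.
Key observation: the wall is r2: completing bravo, echo brings the pool only to (6, 3, 2), and all the rest need more.
A maximal execution: bravo, echo — then nothing else fits. Walking it through:
  pool = (3, 3, 1)
  bravo: need (3, 1, 1) fits (3, 3, 1); releases (2, 0, 0), pool now (5, 3, 1)
  echo: need (5, 3, 1) fits (5, 3, 1); releases (1, 0, 1), pool now (6, 3, 2)
  hotel cannot run: need (6, 5, 2) vs free (6, 3, 2) (insufficient r2)
  alpha cannot run: need (3, 6, 1) vs free (6, 3, 2) (insufficient r2)
  charlie cannot run: need (4, 4, 3) vs free (6, 3, 2) (insufficient r2 and r3)
  foxtrot cannot run: need (1, 4, 2) vs free (6, 3, 2) (insufficient r2)
Never able to finish: hotel, alpha, charlie and foxtrot.
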